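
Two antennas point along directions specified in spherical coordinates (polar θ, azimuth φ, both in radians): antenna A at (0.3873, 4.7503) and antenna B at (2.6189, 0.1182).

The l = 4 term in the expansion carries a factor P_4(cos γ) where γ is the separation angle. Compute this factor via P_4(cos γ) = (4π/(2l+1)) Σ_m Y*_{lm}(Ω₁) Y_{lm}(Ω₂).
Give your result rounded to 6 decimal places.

Addition theorem: P_4(cos γ) = (4π/9) Σ_m Y*_{lm}(Ω₁) Y_{lm}(Ω₂), m = −4…4:
  term(m=-4) = (0.000235, -0.000078)   from Y*(Ω₁)=(0.008902, 0.001360), Y(Ω₂)=(0.024470, -0.012516)
  term(m=-3) = (-0.002010, -0.008182)   from Y*(Ω₁)=(-0.007086, 0.062038), Y(Ω₂)=(-0.126536, 0.046850)
  term(m=-2) = (-0.083584, 0.013538)   from Y*(Ω₁)=(-0.237982, -0.018079), Y(Ω₂)=(0.344906, -0.083089)
  term(m=-1) = (0.018382, 0.228462)   from Y*(Ω₁)=(0.018821, -0.496221), Y(Ω₂)=(-0.458339, 0.054429)
  term(m=+0) = (0.006902, 0.000000)   from Y*(Ω₁)=(0.318016, -0.000000), Y(Ω₂)=(0.021704, 0.000000)
  term(m=+1) = (0.018382, -0.228462)   from Y*(Ω₁)=(-0.018821, -0.496221), Y(Ω₂)=(0.458339, 0.054429)
  term(m=+2) = (-0.083584, -0.013538)   from Y*(Ω₁)=(-0.237982, 0.018079), Y(Ω₂)=(0.344906, 0.083089)
  term(m=+3) = (-0.002010, 0.008182)   from Y*(Ω₁)=(0.007086, 0.062038), Y(Ω₂)=(0.126536, 0.046850)
  term(m=+4) = (0.000235, 0.000078)   from Y*(Ω₁)=(0.008902, -0.001360), Y(Ω₂)=(0.024470, 0.012516)
Σ over m = (-0.127050, 0.000000); ×(4π/9) → (-0.177395, 0.000000). Real part: -0.177395

-0.177395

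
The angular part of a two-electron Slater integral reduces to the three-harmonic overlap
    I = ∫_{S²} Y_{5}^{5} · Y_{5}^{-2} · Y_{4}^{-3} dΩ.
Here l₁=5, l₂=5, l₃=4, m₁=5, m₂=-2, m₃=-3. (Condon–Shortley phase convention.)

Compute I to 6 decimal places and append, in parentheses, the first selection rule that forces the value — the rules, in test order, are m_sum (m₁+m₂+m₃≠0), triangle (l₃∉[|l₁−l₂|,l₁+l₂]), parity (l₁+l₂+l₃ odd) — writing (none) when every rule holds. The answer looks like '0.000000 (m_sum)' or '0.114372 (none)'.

0.140629 (none)

Checks pass: Σm=0; 14 even; l₃=4∈[0,10].
(2·5+1)(2·5+1)(2·4+1) = 1089
Δ: 6! 4! 4! / 15! → 1/3153150
sum: t=1:−1/69120 t=2:+1/1728 t=3:−1/576 t=4:+1/1728 t=5:−1/69120 = -7/11520
3j²(5 5 4; 0 0 0) = Δ·Π!·Σ² = 2/143  (sign -1)
sum: t=0:+1/103680 = 1/103680
3j²(5 5 4; 5 -2 -3) = Δ·Π!·Σ² = 7/429  (sign -1)
combine: 4πI² = 1089·2/143·7/429 = 42/169
take √, sign +1: I = 0.14062948
No selection rule forces the value: the integral is nonzero (none).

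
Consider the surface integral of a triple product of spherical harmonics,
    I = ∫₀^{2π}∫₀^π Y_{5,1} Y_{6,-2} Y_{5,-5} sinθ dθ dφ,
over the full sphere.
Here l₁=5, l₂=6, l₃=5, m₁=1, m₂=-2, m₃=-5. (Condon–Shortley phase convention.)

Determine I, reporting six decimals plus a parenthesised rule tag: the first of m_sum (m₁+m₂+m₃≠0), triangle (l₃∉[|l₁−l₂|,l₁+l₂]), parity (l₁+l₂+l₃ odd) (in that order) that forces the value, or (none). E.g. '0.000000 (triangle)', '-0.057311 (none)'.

0.000000 (m_sum)

m-sum = 1 − 2 − 5 = -6 ≠ 0 ⇒ I = 0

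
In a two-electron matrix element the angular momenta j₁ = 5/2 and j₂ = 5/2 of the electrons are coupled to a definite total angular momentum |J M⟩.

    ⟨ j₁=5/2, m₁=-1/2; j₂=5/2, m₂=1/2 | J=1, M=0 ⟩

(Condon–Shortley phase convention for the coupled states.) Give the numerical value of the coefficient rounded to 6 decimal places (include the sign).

√[3·4!1!1!/7! · 2!3!3!2!1!1!] = √(72/35)
  +(−1)^2/∏(2,2,1,1,0,0)! = 1/4  (running 1/4)
  +(−1)^3/∏(3,1,0,0,1,1)! = -1/6  (running 1/12)
⟨..|..⟩ = √(72/35)·(1/12) = +0.119523

+0.119523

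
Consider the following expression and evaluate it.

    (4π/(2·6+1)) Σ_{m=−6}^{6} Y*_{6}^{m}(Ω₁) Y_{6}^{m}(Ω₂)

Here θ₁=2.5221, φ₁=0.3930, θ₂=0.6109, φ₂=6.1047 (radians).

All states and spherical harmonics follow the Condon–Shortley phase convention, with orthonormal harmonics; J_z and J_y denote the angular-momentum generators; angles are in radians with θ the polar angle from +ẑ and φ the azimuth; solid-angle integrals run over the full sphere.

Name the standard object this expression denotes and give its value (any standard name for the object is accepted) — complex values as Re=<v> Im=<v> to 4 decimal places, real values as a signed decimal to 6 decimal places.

This sum is the spherical-harmonic addition theorem: it equals the Legendre polynomial P_l(cos γ) of the angle γ between the two directions.
Summing Y*_{l m}(θ₁,φ₁)·Y_{l m}(θ₂,φ₂) over m ∈ [−6, 6]; prefactor 4π/(2·6+1) = 0.966644:
  [-6]  conj(Y_{6,-6})(Ω₁) = (-0.013111, 0.013064) ; Y_{6,-6}(Ω₂) = (0.008248, 0.015101) ; Δ = (-0.000305, -0.000090)
  [-5]  conj(Y_{6,-5})(Ω₁) = (0.034531, -0.083012) ; Y_{6,-5}(Ω₂) = (0.053415, 0.066274) ; Δ = (0.007346, -0.002146)
  [-4]  conj(Y_{6,-4})(Ω₁) = (-0.000307, 0.255118) ; Y_{6,-4}(Ω₂) = (0.186262, 0.161378) ; Δ = (-0.041228, 0.047469)
  [-3]  conj(Y_{6,-3})(Ω₁) = (-0.170120, -0.411758) ; Y_{6,-3}(Ω₂) = (0.379402, 0.225087) ; Δ = (0.028138, -0.194513)
  [-2]  conj(Y_{6,-2})(Ω₁) = (0.276901, 0.277234) ; Y_{6,-2}(Ω₂) = (0.379469, 0.141522) ; Δ = (0.065840, 0.144389)
  [-1]  conj(Y_{6,-1})(Ω₁) = (0.069426, 0.028782) ; Y_{6,-1}(Ω₂) = (-0.051885, -0.009360) ; Δ = (-0.003333, -0.002143)
  [+0]  conj(Y_{6,0})(Ω₁) = (-0.414912, -0.000000) ; Y_{6,0}(Ω₂) = (-0.418475, 0.000000) ; Δ = (0.173630, 0.000000)
  [+1]  conj(Y_{6,1})(Ω₁) = (-0.069426, 0.028782) ; Y_{6,1}(Ω₂) = (0.051885, -0.009360) ; Δ = (-0.003333, 0.002143)
  [+2]  conj(Y_{6,2})(Ω₁) = (0.276901, -0.277234) ; Y_{6,2}(Ω₂) = (0.379469, -0.141522) ; Δ = (0.065840, -0.144389)
  [+3]  conj(Y_{6,3})(Ω₁) = (0.170120, -0.411758) ; Y_{6,3}(Ω₂) = (-0.379402, 0.225087) ; Δ = (0.028138, 0.194513)
  [+4]  conj(Y_{6,4})(Ω₁) = (-0.000307, -0.255118) ; Y_{6,4}(Ω₂) = (0.186262, -0.161378) ; Δ = (-0.041228, -0.047469)
  [+5]  conj(Y_{6,5})(Ω₁) = (-0.034531, -0.083012) ; Y_{6,5}(Ω₂) = (-0.053415, 0.066274) ; Δ = (0.007346, 0.002146)
  [+6]  conj(Y_{6,6})(Ω₁) = (-0.013111, -0.013064) ; Y_{6,6}(Ω₂) = (0.008248, -0.015101) ; Δ = (-0.000305, 0.000090)
Total Σ_m = (0.286546, 0.000000). Multiply by 0.966644: (0.276988, 0.000000). P_6(cos γ) = 0.276988

Legendre polynomial (addition theorem), +0.276988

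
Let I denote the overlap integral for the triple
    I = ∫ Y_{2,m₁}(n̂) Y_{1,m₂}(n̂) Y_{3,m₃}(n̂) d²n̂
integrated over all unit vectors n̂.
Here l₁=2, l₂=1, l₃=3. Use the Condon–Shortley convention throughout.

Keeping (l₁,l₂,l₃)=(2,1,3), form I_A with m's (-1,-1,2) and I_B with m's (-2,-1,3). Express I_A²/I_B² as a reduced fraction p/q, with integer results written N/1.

2/3

Shared (l₁,l₂,l₃)=(2,1,3): N and (l;000)² cancel in I_A²/I_B².
A: Δ = 0!·4!·2!/7! = 1/105; Racah Σ t=0..0: t=0:+1/12 = 1/12; ⇒ 3j(2 1 3; -1 -1 2)² = 2/21, sgn -1
B: Δ = 0!·4!·2!/7! = 1/105; Racah Σ t=0..0: t=0:+1/48 = 1/48; ⇒ 3j(2 1 3; -2 -1 3)² = 1/7, sgn +1
I_A²/I_B² = (2/21)/(1/7) = 2/3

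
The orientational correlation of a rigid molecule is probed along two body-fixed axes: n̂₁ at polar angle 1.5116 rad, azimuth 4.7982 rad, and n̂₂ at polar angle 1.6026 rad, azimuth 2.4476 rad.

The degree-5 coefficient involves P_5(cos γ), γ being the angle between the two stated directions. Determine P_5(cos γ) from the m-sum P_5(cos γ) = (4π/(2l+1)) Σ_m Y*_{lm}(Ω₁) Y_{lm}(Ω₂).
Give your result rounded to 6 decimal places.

Expand P_5 via completeness: Σ_{m} conj(Y_{5,m}) at Ω₁ times Y_{5,m} at Ω₂ —
  [-5]  conj(Y_{5,-5})(Ω₁) = (0.191399, -0.418379) ; Y_{5,-5}(Ω₂) = (0.438223, 0.149305) ; Δ = (0.146342, -0.154767)
  [-4]  conj(Y_{5,-4})(Ω₁) = (0.081196, 0.029019) ; Y_{5,-4}(Ω₂) = (0.043498, -0.016653) ; Δ = (0.004015, -0.000090)
  [-3]  conj(Y_{5,-3})(Ω₁) = (0.084855, -0.322306) ; Y_{5,-3}(Ω₂) = (-0.167444, 0.298522) ; Δ = (0.082007, 0.079299)
  [-2]  conj(Y_{5,-2})(Ω₁) = (0.097413, 0.016884) ; Y_{5,-2}(Ω₂) = (0.009757, 0.052779) ; Δ = (0.000059, 0.005306)
  [-1]  conj(Y_{5,-1})(Ω₁) = (0.026066, -0.303017) ; Y_{5,-1}(Ω₂) = (-0.242597, -0.201858) ; Δ = (-0.067490, 0.068249)
  [+0]  conj(Y_{5,0})(Ω₁) = (0.102095, -0.000000) ; Y_{5,0}(Ω₂) = (-0.055519, 0.000000) ; Δ = (-0.005668, 0.000000)
  [+1]  conj(Y_{5,1})(Ω₁) = (-0.026066, -0.303017) ; Y_{5,1}(Ω₂) = (0.242597, -0.201858) ; Δ = (-0.067490, -0.068249)
  [+2]  conj(Y_{5,2})(Ω₁) = (0.097413, -0.016884) ; Y_{5,2}(Ω₂) = (0.009757, -0.052779) ; Δ = (0.000059, -0.005306)
  [+3]  conj(Y_{5,3})(Ω₁) = (-0.084855, -0.322306) ; Y_{5,3}(Ω₂) = (0.167444, 0.298522) ; Δ = (0.082007, -0.079299)
  [+4]  conj(Y_{5,4})(Ω₁) = (0.081196, -0.029019) ; Y_{5,4}(Ω₂) = (0.043498, 0.016653) ; Δ = (0.004015, 0.000090)
  [+5]  conj(Y_{5,5})(Ω₁) = (-0.191399, -0.418379) ; Y_{5,5}(Ω₂) = (-0.438223, 0.149305) ; Δ = (0.146342, 0.154767)
Σ over m = (0.324198, 0.000000); ×(4π/11) → (0.370363, 0.000000). Real part: 0.370363

0.370363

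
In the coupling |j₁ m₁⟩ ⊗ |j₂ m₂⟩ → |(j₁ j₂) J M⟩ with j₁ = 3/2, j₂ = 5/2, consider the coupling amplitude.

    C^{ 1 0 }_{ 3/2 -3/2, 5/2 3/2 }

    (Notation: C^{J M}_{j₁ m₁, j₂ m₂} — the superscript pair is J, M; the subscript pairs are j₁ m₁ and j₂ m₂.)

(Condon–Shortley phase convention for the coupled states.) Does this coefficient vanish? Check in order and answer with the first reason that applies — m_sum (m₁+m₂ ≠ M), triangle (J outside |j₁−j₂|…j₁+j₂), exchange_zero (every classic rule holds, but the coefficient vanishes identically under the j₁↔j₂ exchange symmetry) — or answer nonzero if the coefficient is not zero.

m-sum: m₁+m₂ = -3/2+3/2 = 0, M = 0  ✓
triangle: |j₁−j₂| = 1 ≤ J = 1 ≤ j₁+j₂ = 4  ✓
exchange: j₁≠j₂ or m₁≠m₂ — the exchange symmetry imposes no constraint here
value check: CG = −√(1/5) = -0.447214 ≠ 0

nonzero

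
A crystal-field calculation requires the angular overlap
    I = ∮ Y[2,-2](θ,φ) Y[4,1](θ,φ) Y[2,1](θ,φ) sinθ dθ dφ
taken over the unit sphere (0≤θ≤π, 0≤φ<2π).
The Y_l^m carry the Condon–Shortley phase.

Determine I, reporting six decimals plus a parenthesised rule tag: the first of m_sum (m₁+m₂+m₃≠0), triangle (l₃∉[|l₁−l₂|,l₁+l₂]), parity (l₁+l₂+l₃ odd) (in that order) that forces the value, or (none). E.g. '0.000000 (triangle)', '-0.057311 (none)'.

-0.090112 (none)

m-sum 0 ✓  L=8 even ✓  2≤2≤6 ✓
Π(2lᵢ+1) = 5×9×5 = 225
triangle coeff Δ(2,4,2) = 1/630
Σ_t [2,2]: t=2:+1/16 = 1/16
(3j)²=2/35 [(2 4 2; 0 0 0)], sign=+1
Σ_t [4,4]: t=4:+1/144 = 1/144
(3j)²=1/126 [(2 4 2; -2 1 1)], sign=-1
⇒ 4πI² = 5/49
I = (-1)√(5/49/(4π)) = -0.09011188
No selection rule forces the value: the integral is nonzero (none).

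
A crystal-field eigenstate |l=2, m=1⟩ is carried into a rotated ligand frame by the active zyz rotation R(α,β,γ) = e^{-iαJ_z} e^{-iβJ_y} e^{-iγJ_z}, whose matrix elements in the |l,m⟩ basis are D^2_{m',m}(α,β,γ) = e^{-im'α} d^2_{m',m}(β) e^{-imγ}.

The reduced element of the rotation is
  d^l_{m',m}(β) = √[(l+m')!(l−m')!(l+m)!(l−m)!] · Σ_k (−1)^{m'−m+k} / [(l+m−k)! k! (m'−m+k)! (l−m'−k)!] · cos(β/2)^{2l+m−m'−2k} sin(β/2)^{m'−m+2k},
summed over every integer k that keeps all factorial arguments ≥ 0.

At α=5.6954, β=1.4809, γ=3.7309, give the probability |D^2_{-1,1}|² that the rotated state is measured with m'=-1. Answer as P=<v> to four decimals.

P=0.2882

Split into d^2_{-1,1}(β=1.4809) × two z-phases.
With c≡cos(β/2)=0.738165 and s≡sin(β/2)=0.674620, N=[1·6·6·1]^{1/2}=6.000000
Admissible k: 2..3 (factorial args all ≥0)
  k=2: (−1)^0·6.0000/(2)·0.7382^2·0.6746^2 = +0.743955
  k=3: (−1)^1·6.0000/(6)·0.7382^0·0.6746^4 = -0.207127
d^2_{-1,1}(1.4809) = +0.743955 -0.207127 = +0.536828
|D^2_{-1,1}|² = |d^2_{-1,1}(β)|² = (+0.536828)² = 0.288184 (the z-rotation phases have unit modulus)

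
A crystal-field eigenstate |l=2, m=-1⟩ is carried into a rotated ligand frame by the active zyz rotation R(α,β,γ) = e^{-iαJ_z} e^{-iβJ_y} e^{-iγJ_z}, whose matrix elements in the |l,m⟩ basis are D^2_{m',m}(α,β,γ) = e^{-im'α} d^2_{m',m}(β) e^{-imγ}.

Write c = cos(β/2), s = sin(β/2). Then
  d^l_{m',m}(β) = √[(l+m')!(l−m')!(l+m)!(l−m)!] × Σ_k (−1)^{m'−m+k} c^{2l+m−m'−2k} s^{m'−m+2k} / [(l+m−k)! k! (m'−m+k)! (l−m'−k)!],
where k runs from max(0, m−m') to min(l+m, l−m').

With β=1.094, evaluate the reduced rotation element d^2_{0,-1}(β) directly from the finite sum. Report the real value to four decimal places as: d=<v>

d=-0.4994

d^2_{0,-1}(β=1.0940) via the finite sum:
Half-angle: c=0.854089, s=0.520127. N=√(2·2·1·6)=4.898979
k: max(0,(-1)−(0))=0 … min(2+(-1),2−(0))=1
  k=0: (−1)^1·4.8990/(2)·0.8541^3·0.5201^1 = -0.793769
  k=1: (−1)^2·4.8990/(2)·0.8541^1·0.5201^3 = +0.294380
d^2_{0,-1}(1.0940) = -0.793769 +0.294380 = -0.499390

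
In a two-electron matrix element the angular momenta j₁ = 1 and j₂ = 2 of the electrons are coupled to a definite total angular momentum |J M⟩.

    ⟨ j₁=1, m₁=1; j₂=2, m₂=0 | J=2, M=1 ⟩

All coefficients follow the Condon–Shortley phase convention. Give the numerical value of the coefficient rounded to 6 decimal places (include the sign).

√[5·1!1!3!/6! · 2!0!2!2!3!1!] = √(2)
  +(−1)^0/∏(0,1,0,2,1,1)! = 1/2  (running 1/2)
⟨..|..⟩ = √(2)·(1/2) = +0.707107

+√(1/2) ≈ +0.707107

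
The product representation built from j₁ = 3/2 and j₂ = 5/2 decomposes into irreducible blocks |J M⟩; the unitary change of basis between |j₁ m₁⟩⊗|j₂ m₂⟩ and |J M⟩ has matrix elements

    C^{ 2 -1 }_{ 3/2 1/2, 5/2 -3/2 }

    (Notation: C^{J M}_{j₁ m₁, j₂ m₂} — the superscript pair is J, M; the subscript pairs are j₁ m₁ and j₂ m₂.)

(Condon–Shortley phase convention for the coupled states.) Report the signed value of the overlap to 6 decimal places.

√[5·2!1!3!/7! · 2!1!1!4!1!3!] = √(24/7)
  +(−1)^0/∏(0,2,1,1,0,2)! = 1/4  (running 1/4)
  +(−1)^1/∏(1,1,0,0,1,3)! = -1/6  (running 1/12)
⟨..|..⟩ = √(24/7)·(1/12) = +0.154303

+0.154303  (= +√(1/42))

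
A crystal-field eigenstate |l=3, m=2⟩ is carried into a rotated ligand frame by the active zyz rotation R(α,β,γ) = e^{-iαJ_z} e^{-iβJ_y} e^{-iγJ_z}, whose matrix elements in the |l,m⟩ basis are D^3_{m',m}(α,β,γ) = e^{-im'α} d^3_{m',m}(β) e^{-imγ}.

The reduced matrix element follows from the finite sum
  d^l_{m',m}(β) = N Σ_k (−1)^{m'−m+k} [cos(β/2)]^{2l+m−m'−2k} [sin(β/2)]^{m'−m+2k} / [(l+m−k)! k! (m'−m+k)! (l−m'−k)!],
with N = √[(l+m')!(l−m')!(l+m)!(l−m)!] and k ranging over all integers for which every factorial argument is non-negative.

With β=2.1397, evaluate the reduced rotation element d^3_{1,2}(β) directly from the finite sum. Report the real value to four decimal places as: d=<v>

d=-0.4019

d^3_{1,2}(β=2.1397) via the finite sum:
With c≡cos(β/2)=0.480256 and s≡sin(β/2)=0.877128, N=[24·2·120·1]^{1/2}=75.894664
Admissible k: 1..2 (factorial args all ≥0)
  k=1: (−1)^0·75.8947/(24)·0.4803^5·0.8771^1 = +0.070864
  k=2: (−1)^1·75.8947/(12)·0.4803^3·0.8771^3 = -0.472756
d^3_{1,2}(2.1397) = +0.070864 -0.472756 = -0.401892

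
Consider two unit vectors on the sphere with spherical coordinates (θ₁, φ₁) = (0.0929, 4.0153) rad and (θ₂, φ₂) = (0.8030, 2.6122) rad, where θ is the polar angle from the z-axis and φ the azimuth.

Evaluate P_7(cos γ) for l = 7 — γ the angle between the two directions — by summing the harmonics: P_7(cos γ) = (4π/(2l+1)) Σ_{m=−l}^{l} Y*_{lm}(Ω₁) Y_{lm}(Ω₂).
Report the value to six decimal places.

0.141538

Summing Y*_{l m}(θ₁,φ₁)·Y_{l m}(θ₂,φ₂) over m ∈ [−7, 7]; prefactor 4π/(2·7+1) = 0.837758:
  m=-7: Y*=(-0.000000, 0.000000)  Y=(0.042156, 0.026674)  product (-0.000000, -0.000000)
  m=-6: Y*=(0.000001, -0.000001)  Y=(-0.180090, -0.006263)  product (-0.000000, 0.000000)
  m=-5: Y*=(0.000010, 0.000028)  Y=(0.328117, -0.176970)  product (0.000008, 0.000007)
  m=-4: Y*=(-0.000502, -0.000185)  Y=(-0.232253, 0.381570)  product (0.000187, -0.000149)
  m=-3: Y*=(0.005986, -0.003431)  Y=(0.003179, -0.182859)  product (-0.000608, -0.001105)
  m=-2: Y*=(-0.010952, 0.061364)  Y=(-0.131901, -0.234698)  product (0.015847, -0.005523)
  m=-1: Y*=(-0.229537, -0.274132)  Y=(0.274003, 0.160320)  product (-0.018945, -0.111912)
  m=+0: Y*=(0.964429, -0.000000)  Y=(0.182462, 0.000000)  product (0.175972, 0.000000)
  m=+1: Y*=(0.229537, -0.274132)  Y=(-0.274003, 0.160320)  product (-0.018945, 0.111912)
  m=+2: Y*=(-0.010952, -0.061364)  Y=(-0.131901, 0.234698)  product (0.015847, 0.005523)
  m=+3: Y*=(-0.005986, -0.003431)  Y=(-0.003179, -0.182859)  product (-0.000608, 0.001105)
  m=+4: Y*=(-0.000502, 0.000185)  Y=(-0.232253, -0.381570)  product (0.000187, 0.000149)
  m=+5: Y*=(-0.000010, 0.000028)  Y=(-0.328117, -0.176970)  product (0.000008, -0.000007)
  m=+6: Y*=(0.000001, 0.000001)  Y=(-0.180090, 0.006263)  product (-0.000000, -0.000000)
  m=+7: Y*=(0.000000, 0.000000)  Y=(-0.042156, 0.026674)  product (-0.000000, 0.000000)
Accumulated sum (0.168949, -0.000000); after 4π/(2l+1) scaling, (0.141538, -0.000000) ⇒ P_7 = 0.141538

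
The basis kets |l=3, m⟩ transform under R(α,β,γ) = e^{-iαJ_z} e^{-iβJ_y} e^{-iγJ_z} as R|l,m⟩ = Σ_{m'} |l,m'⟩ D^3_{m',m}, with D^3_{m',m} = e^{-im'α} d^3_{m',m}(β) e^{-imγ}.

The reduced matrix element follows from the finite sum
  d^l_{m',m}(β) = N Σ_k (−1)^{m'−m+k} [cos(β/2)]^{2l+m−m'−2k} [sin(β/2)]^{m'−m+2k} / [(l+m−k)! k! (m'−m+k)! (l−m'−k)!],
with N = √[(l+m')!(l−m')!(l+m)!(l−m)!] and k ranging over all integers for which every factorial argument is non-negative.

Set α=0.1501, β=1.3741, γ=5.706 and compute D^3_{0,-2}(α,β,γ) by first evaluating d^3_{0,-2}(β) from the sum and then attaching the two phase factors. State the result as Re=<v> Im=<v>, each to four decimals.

Re=0.1041 Im=-0.2354

D^3_{0,-2}(0.1501,1.3741,5.7060) = e^{-i·0·0.1501}·d^3_{0,-2}(1.3741)·e^{-i·-2·5.7060}. Compute d first:
c=cos(1.374100/2)=0.773120, s=sin(1.374100/2)=0.634259; N=√[6·6·1·120]=65.726707
k∈{0,1} keeps every argument non-negative
  k=0: (−1)^2·65.7267/(12)·0.7731^4·0.6343^2 = +0.787196
  k=1: (−1)^3·65.7267/(12)·0.7731^2·0.6343^4 = -0.529812
d^3_{0,-2}(1.3741) = +0.787196 -0.529812 = +0.257384
Attach z-rotation phases: D = e^{-i(0)(0.1501)}·(+0.257384)·e^{-i(-2)(5.7060)} = +0.104110-0.235388i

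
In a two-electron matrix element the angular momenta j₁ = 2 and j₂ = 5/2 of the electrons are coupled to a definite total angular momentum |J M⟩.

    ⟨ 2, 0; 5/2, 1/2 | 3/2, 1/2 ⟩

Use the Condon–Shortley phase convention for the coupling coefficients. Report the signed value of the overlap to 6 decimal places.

√[4·3!1!2!/7! · 2!2!3!2!2!1!] = √(32/35)
  +(−1)^1/∏(1,2,1,2,0,0)! = -1/4  (running -1/4)
  +(−1)^2/∏(2,1,0,1,1,1)! = 1/2  (running 1/4)
⟨..|..⟩ = √(32/35)·(1/4) = +0.239046

+0.239046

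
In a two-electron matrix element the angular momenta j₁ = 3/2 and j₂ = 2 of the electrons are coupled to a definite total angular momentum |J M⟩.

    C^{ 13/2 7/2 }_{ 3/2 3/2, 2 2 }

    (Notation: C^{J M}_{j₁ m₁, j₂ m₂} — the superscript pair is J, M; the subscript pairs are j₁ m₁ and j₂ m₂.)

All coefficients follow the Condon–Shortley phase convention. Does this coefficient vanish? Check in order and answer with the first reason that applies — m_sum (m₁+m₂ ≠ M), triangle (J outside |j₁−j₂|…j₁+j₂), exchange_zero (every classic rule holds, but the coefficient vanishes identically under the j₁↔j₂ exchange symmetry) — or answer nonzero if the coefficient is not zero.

triangle

m-sum: m₁+m₂ = 3/2+2 = 7/2, M = 7/2  ✓
triangle: need |j₁−j₂| ≤ J ≤ j₁+j₂, i.e. J ∈ [1/2, 7/2]; J = 13/2 is outside ✗ ⇒ coefficient is 0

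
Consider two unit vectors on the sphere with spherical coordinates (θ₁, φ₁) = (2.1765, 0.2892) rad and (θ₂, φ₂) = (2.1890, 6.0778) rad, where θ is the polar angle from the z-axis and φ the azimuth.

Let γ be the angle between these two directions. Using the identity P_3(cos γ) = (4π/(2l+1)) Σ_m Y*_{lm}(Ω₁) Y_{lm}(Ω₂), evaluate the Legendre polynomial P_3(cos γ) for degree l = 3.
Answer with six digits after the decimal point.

0.564971

Expand P_3 via completeness: Σ_{m} conj(Y_{3,m}) at Ω₁ times Y_{3,m} at Ω₂ —
  m=-3: Y*=0.14991 + 0.17683j  Y=0.18427 + 0.13049j  product 0.00455 + 0.05215j
  m=-2: Y*=-0.32928 - 0.21498j  Y=-0.36063 - 0.15707j  product 0.08498 + 0.12925j
  m=-1: Y*=0.15807 + 0.04703j  Y=0.17520 + 0.03650j  product 0.02598 + 0.01401j
  m=+0: Y*=0.29304 + 0.00000j  Y=0.28560 + 0.00000j  product 0.08369 + 0.00000j
  m=+1: Y*=-0.15807 + 0.04703j  Y=-0.17520 + 0.03650j  product 0.02598 - 0.01401j
  m=+2: Y*=-0.32928 + 0.21498j  Y=-0.36063 + 0.15707j  product 0.08498 - 0.12925j
  m=+3: Y*=-0.14991 + 0.17683j  Y=-0.18427 + 0.13049j  product 0.00455 - 0.05215j
Σ over m = 0.31471 + 0.00000j; ×(4π/7) → 0.56497 + 0.00000j. Real part: 0.564971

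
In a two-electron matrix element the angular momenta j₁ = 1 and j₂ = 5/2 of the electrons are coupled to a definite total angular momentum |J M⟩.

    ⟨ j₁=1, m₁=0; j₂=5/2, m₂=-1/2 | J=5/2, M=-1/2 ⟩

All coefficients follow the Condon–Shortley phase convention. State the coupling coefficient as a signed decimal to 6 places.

+0.169031  (= +√(1/35))

j₁+j₂−J=1  J+j₁−j₂=1  J−j₁+j₂=4  j₁+j₂+J+1=7
(j₁±m₁, j₂±m₂, J±M) = (1,1,2,3,2,3)
P² = 144/35
sum k=0..1:
  [0] +1/4 = 1/4
  [1] −1/6 = -1/6
S = 1/12
C² = P²·S² = 1/35 ; C = +0.169031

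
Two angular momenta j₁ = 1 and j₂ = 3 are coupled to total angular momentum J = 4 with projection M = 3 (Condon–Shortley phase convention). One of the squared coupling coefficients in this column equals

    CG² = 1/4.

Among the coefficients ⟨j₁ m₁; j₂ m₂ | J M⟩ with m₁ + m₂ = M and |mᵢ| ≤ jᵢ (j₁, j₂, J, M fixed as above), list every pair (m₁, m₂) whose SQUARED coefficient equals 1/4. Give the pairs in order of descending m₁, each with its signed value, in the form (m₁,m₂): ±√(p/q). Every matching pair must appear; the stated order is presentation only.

(0,3): +√(1/4)

Admissible pairs with m₁+m₂ = M = 3: (0,3), (1,2)
  (m₁,m₂)=(1,2): CG² = 3/4, CG = +√(3/4)
  (m₁,m₂)=(0,3): CG² = 1/4, CG = +√(1/4)   ← matches the target
Pairs with CG² = 1/4: (0,3): +√(1/4)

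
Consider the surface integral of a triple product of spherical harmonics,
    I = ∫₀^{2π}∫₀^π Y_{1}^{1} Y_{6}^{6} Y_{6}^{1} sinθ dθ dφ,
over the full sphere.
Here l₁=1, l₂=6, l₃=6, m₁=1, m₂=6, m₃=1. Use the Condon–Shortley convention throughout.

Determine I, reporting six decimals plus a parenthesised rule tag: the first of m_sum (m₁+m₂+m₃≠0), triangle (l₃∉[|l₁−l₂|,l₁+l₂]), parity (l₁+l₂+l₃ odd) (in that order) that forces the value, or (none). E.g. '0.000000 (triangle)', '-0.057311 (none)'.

0.000000 (m_sum)

m-sum = 1 + 6 + 1 = 8 ≠ 0 ⇒ I = 0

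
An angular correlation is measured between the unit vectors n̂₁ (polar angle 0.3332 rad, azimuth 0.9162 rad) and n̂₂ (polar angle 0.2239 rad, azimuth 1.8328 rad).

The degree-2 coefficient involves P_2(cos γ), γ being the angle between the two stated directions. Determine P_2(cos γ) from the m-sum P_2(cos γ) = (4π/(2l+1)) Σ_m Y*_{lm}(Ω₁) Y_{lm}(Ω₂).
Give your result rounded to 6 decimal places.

0.898585

Term-by-term m-sum for l=2 (normalisation 4π/5 = 2.513274):
  m=-2: Y*=-0.01069 + 0.03992j  Y=-0.01649 + 0.00953j  product -0.00020 - 0.00076j
  m=-1: Y*=0.14538 + 0.18942j  Y=-0.04332 - 0.16154j  product 0.02430 - 0.03169j
  m=+0: Y*=0.52957 + 0.00000j  Y=0.58414 + 0.00000j  product 0.30934 + 0.00000j
  m=+1: Y*=-0.14538 + 0.18942j  Y=0.04332 - 0.16154j  product 0.02430 + 0.03169j
  m=+2: Y*=-0.01069 - 0.03992j  Y=-0.01649 - 0.00953j  product -0.00020 + 0.00076j
Total Σ_m = 0.35754 - 0.00000j. Multiply by 2.513274: 0.89858 - 0.00000j. P_2(cos γ) = 0.898585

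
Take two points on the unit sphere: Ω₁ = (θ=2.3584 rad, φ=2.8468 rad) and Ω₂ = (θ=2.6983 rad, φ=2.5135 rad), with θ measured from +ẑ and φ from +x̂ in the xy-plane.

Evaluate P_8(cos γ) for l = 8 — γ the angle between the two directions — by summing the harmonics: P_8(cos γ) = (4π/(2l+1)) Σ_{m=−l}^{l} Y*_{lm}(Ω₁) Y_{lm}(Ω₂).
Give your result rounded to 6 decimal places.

-0.346246

Expand P_8 via completeness: Σ_{m} conj(Y_{8,m}) at Ω₁ times Y_{8,m} at Ω₂ —
  [-8]  conj(Y_{8,-8})(Ω₁) = -0.02243 - 0.02233j ; Y_{8,-8}(Ω₂) = 0.00018 - 0.00056j ; Δ = -0.00002 + 0.00001j
  [-7]  conj(Y_{8,-7})(Ω₁) = -0.06015 - 0.11203j ; Y_{8,-7}(Ω₂) = -0.00154 - 0.00473j ; Δ = -0.00044 + 0.00046j
  [-6]  conj(Y_{8,-6})(Ω₁) = -0.05966 - 0.29742j ; Y_{8,-6}(Ω₂) = -0.02133 - 0.01546j ; Δ = -0.00332 + 0.00727j
  [-5]  conj(Y_{8,-5})(Ω₁) = 0.04415 - 0.45456j ; Y_{8,-5}(Ω₂) = -0.09853 + 0.00011j ; Δ = -0.00430 + 0.04479j
  [-4]  conj(Y_{8,-4})(Ω₁) = 0.13875 - 0.33599j ; Y_{8,-4}(Ω₂) = -0.21352 + 0.15543j ; Δ = 0.02260 + 0.09331j
  [-3]  conj(Y_{8,-3})(Ω₁) = -0.03047 + 0.03719j ; Y_{8,-3}(Ω₂) = -0.14886 + 0.45922j ; Δ = -0.01254 - 0.01953j
  [-2]  conj(Y_{8,-2})(Ω₁) = -0.31772 + 0.21254j ; Y_{8,-2}(Ω₂) = 0.15444 + 0.47458j ; Δ = -0.14994 - 0.11796j
  [-1]  conj(Y_{8,-1})(Ω₁) = -0.13097 + 0.03977j ; Y_{8,-1}(Ω₂) = 0.02733 + 0.01985j ; Δ = -0.00437 - 0.00151j
  [+0]  conj(Y_{8,0})(Ω₁) = 0.34450 + 0.00000j ; Y_{8,0}(Ω₂) = -0.47533 + 0.00000j ; Δ = -0.16375 + 0.00000j
  [+1]  conj(Y_{8,1})(Ω₁) = 0.13097 + 0.03977j ; Y_{8,1}(Ω₂) = -0.02733 + 0.01985j ; Δ = -0.00437 + 0.00151j
  [+2]  conj(Y_{8,2})(Ω₁) = -0.31772 - 0.21254j ; Y_{8,2}(Ω₂) = 0.15444 - 0.47458j ; Δ = -0.14994 + 0.11796j
  [+3]  conj(Y_{8,3})(Ω₁) = 0.03047 + 0.03719j ; Y_{8,3}(Ω₂) = 0.14886 + 0.45922j ; Δ = -0.01254 + 0.01953j
  [+4]  conj(Y_{8,4})(Ω₁) = 0.13875 + 0.33599j ; Y_{8,4}(Ω₂) = -0.21352 - 0.15543j ; Δ = 0.02260 - 0.09331j
  [+5]  conj(Y_{8,5})(Ω₁) = -0.04415 - 0.45456j ; Y_{8,5}(Ω₂) = 0.09853 + 0.00011j ; Δ = -0.00430 - 0.04479j
  [+6]  conj(Y_{8,6})(Ω₁) = -0.05966 + 0.29742j ; Y_{8,6}(Ω₂) = -0.02133 + 0.01546j ; Δ = -0.00332 - 0.00727j
  [+7]  conj(Y_{8,7})(Ω₁) = 0.06015 - 0.11203j ; Y_{8,7}(Ω₂) = 0.00154 - 0.00473j ; Δ = -0.00044 - 0.00046j
  [+8]  conj(Y_{8,8})(Ω₁) = -0.02243 + 0.02233j ; Y_{8,8}(Ω₂) = 0.00018 + 0.00056j ; Δ = -0.00002 - 0.00001j
Accumulated sum -0.46841 + 0.00000j; after 4π/(2l+1) scaling, -0.34625 + 0.00000j ⇒ P_8 = -0.346246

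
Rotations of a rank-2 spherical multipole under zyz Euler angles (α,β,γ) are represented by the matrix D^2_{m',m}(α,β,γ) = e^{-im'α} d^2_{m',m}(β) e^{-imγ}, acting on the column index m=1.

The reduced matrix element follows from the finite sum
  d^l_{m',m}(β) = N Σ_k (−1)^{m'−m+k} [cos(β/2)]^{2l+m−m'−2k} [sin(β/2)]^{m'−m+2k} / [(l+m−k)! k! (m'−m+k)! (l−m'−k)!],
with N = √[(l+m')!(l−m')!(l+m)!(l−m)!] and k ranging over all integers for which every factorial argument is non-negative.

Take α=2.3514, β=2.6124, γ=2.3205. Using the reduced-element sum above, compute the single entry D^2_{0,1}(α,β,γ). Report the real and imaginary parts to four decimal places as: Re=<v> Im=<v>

First d^2_{0,1}(β=2.6124), then the phase factors e^{-i(0)α} and e^{-i(1)γ}:
c=cos(2.612400/2)=0.261520, s=sin(2.612400/2)=0.965198; N=√[2·2·6·1]=4.898979
k: max(0,(1)−(0))=1 … min(2+(1),2−(0))=2
  k=1: (−1)^0·4.8990/(2)·0.2615^3·0.9652^1 = +0.042287
  k=2: (−1)^1·4.8990/(2)·0.2615^1·0.9652^3 = -0.576009
d^2_{0,1}(2.6124) = +0.042287 -0.576009 = -0.533722
Phases: e^{-i·(0)·2.3514}=+1.000000+0.000000i, e^{-i·(1)·2.3205}=-0.681422-0.731891i ⇒ D=+0.363690+0.390626i

Re=0.3637 Im=0.3906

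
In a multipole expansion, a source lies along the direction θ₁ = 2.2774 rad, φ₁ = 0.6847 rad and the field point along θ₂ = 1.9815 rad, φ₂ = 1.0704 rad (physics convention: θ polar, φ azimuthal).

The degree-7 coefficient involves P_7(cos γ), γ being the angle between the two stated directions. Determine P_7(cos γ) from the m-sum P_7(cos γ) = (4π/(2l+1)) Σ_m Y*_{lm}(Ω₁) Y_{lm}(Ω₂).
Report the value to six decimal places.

-0.348222

Expand P_7 via completeness: Σ_{m} conj(Y_{7,m}) at Ω₁ times Y_{7,m} at Ω₂ —
  term(m=-7) = -0.01812 - 0.00857j   from Y*(Ω₁)=0.00592 - 0.07338j, Y(Ω₂)=0.09623 - 0.25474j
  term(m=-6) = -0.07061 - 0.07680j   from Y*(Ω₁)=0.13358 + 0.19351j, Y(Ω₂)=-0.43940 + 0.06157j
  term(m=-5) = -0.03734 - 0.09988j   from Y*(Ω₁)=-0.40185 - 0.11638j, Y(Ω₂)=0.15214 + 0.20450j
  term(m=-4) = -0.00213 + 0.07591j   from Y*(Ω₁)=0.36374 - 0.15499j, Y(Ω₂)=-0.08021 + 0.17452j
  term(m=-3) = -0.00382 + 0.00869j   from Y*(Ω₁)=-0.01331 + 0.02536j, Y(Ω₂)=0.33063 - 0.02305j
  term(m=-2) = -0.01449 + 0.01409j   from Y*(Ω₁)=0.07005 + 0.34308j, Y(Ω₂)=0.03114 + 0.04859j
  term(m=-1) = -0.05863 + 0.02381j   from Y*(Ω₁)=-0.14738 - 0.12033j, Y(Ω₂)=0.15957 - 0.29182j
  term(m=+0) = -0.00540 + 0.00000j   from Y*(Ω₁)=-0.30044 + 0.00000j, Y(Ω₂)=0.01797 + 0.00000j
  term(m=+1) = -0.05863 - 0.02381j   from Y*(Ω₁)=0.14738 - 0.12033j, Y(Ω₂)=-0.15957 - 0.29182j
  term(m=+2) = -0.01449 - 0.01409j   from Y*(Ω₁)=0.07005 - 0.34308j, Y(Ω₂)=0.03114 - 0.04859j
  term(m=+3) = -0.00382 - 0.00869j   from Y*(Ω₁)=0.01331 + 0.02536j, Y(Ω₂)=-0.33063 - 0.02305j
  term(m=+4) = -0.00213 - 0.07591j   from Y*(Ω₁)=0.36374 + 0.15499j, Y(Ω₂)=-0.08021 - 0.17452j
  term(m=+5) = -0.03734 + 0.09988j   from Y*(Ω₁)=0.40185 - 0.11638j, Y(Ω₂)=-0.15214 + 0.20450j
  term(m=+6) = -0.07061 + 0.07680j   from Y*(Ω₁)=0.13358 - 0.19351j, Y(Ω₂)=-0.43940 - 0.06157j
  term(m=+7) = -0.01812 + 0.00857j   from Y*(Ω₁)=-0.00592 - 0.07338j, Y(Ω₂)=-0.09623 - 0.25474j
Accumulated sum -0.41566 + 0.00000j; after 4π/(2l+1) scaling, -0.34822 + 0.00000j ⇒ P_7 = -0.348222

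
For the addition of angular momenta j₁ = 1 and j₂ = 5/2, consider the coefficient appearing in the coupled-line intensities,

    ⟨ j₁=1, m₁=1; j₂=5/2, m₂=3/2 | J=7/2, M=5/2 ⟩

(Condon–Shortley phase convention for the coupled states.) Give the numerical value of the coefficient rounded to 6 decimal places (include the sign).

√[8·0!2!5!/8! · 2!0!4!1!6!1!] = √(11520/7)
  +(−1)^0/∏(0,0,0,4,2,1)! = 1/48  (running 1/48)
⟨..|..⟩ = √(11520/7)·(1/48) = +0.845154

+0.845154  (= +√(5/7))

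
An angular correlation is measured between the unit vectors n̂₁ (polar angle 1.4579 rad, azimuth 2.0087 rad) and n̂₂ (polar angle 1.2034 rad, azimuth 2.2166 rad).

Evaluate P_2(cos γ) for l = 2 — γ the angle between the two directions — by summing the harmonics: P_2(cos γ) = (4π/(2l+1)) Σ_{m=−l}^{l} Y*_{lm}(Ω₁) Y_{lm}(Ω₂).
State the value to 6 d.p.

0.847546

Summing Y*_{l m}(θ₁,φ₁)·Y_{l m}(θ₂,φ₂) over m ∈ [−2, 2]; prefactor 4π/(2·2+1) = 2.513274:
  [-2]  conj(Y_{2,-2})(Ω₁) = -0.24422 - 0.29292j ; Y_{2,-2}(Ω₂) = -0.09271 + 0.32341j ; Δ = 0.11738 - 0.05183j
  [-1]  conj(Y_{2,-1})(Ω₁) = -0.03667 + 0.07832j ; Y_{2,-1}(Ω₂) = -0.15586 - 0.20682j ; Δ = 0.02191 - 0.00462j
  [+0]  conj(Y_{2,0})(Ω₁) = -0.30338 + 0.00000j ; Y_{2,0}(Ω₂) = -0.19332 + 0.00000j ; Δ = 0.05865 + 0.00000j
  [+1]  conj(Y_{2,1})(Ω₁) = 0.03667 + 0.07832j ; Y_{2,1}(Ω₂) = 0.15586 - 0.20682j ; Δ = 0.02191 + 0.00462j
  [+2]  conj(Y_{2,2})(Ω₁) = -0.24422 + 0.29292j ; Y_{2,2}(Ω₂) = -0.09271 - 0.32341j ; Δ = 0.11738 + 0.05183j
Total Σ_m = 0.33723 + 0.00000j. Multiply by 2.513274: 0.84755 + 0.00000j. P_2(cos γ) = 0.847546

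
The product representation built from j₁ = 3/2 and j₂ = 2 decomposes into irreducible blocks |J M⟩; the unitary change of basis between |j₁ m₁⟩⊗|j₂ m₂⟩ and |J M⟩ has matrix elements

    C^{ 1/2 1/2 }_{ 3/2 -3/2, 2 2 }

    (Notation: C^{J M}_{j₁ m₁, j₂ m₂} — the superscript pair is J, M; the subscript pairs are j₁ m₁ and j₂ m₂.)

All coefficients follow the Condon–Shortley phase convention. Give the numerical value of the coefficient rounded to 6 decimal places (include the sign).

triangle: 3!*0!*1!/5! = 6/120
(j±m)!: 0!*3!*4!*0!*1!*0! = 144
prefactor² = (2J+1)*Δ*N² = 72/5
  k=3: −1/(3!*0!*0!*1!*0!*0!) = -1/6
Σ = -1/6  ⇒  CG² = 72/5*(-1/6)² = 2/5
CG = −√(2/5) = -0.632456

-0.632456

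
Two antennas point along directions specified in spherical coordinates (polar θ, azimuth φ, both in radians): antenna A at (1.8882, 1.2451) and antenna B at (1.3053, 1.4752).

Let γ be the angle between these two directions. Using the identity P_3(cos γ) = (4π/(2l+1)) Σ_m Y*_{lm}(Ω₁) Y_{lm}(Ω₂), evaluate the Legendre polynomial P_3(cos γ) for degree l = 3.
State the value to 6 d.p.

0.116025

Expand P_3 via completeness: Σ_{m} conj(Y_{3,m}) at Ω₁ times Y_{3,m} at Ω₂ —
  m=-3: Y*=-0.29655 - 0.20015j  Y=-0.10605 + 0.35958j  product 0.10342 - 0.08541j
  m=-2: Y*=0.22894 - 0.17455j  Y=-0.24515 - 0.04745j  product -0.06441 + 0.03193j
  m=-1: Y*=-0.05039 - 0.14922j  Y=-0.01952 + 0.20357j  product 0.03136 - 0.00735j
  m=+0: Y*=0.29268 + 0.00000j  Y=-0.26004 + 0.00000j  product -0.07611 + 0.00000j
  m=+1: Y*=0.05039 - 0.14922j  Y=0.01952 + 0.20357j  product 0.03136 + 0.00735j
  m=+2: Y*=0.22894 + 0.17455j  Y=-0.24515 + 0.04745j  product -0.06441 - 0.03193j
  m=+3: Y*=0.29655 - 0.20015j  Y=0.10605 + 0.35958j  product 0.10342 + 0.08541j
Σ over m = 0.06463 + 0.00000j; ×(4π/7) → 0.11603 + 0.00000j. Real part: 0.116025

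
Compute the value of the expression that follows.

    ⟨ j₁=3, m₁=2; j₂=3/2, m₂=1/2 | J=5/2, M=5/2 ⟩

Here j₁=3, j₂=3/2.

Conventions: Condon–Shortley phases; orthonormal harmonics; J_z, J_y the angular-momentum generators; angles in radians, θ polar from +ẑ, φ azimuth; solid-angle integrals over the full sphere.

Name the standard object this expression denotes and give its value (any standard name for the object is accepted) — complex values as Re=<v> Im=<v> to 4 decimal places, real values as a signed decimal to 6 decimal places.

Clebsch–Gordan coefficient, −√(5/14) ≈ -0.597614

This is a Clebsch–Gordan (vector-coupling) coefficient.
triangle: 2!·4!·1!/8! = 48/40320
(j±m)!: 5!·1!·2!·1!·5!·0! = 28800
prefactor² = (2J+1)·Δ·N² = 1440/7
  k=1: −1/(1!·1!·0!·1!·4!·0!) = -1/24
Σ = -1/24  ⇒  CG² = 1440/7·(-1/24)² = 5/14
CG = −√(5/14) = -0.597614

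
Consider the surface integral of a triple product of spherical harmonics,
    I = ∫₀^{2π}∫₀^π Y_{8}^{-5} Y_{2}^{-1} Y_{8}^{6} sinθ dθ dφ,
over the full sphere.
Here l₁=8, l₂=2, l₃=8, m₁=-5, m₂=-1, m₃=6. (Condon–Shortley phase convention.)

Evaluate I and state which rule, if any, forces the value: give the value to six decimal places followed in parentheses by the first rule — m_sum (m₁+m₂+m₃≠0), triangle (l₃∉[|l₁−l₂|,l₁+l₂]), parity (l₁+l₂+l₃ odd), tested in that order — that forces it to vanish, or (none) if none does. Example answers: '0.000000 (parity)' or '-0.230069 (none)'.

Checks pass: Σm=0; 18 even; l₃=8∈[6,10].
(2·8+1)(2·2+1)(2·8+1) = 1445
Δ: 2! 14! 2! / 19! → 1/348840
sum: t=0:+1/116121600 t=1:−1/25401600 t=2:+1/116121600 = -1/45158400
3j²(8 2 8; 0 0 0) = Δ·Π!·Σ² = 24/1615  (sign -1)
sum: t=0:+1/12454041600 t=1:−1/1916006400 = -1/2264371200
3j²(8 2 8; -5 -1 6) = Δ·Π!·Σ² = 847/38760  (sign -1)
combine: 4πI² = 1445·24/1615·847/38760 = 847/1805
take √, sign +1: I = 0.19324051
No selection rule forces the value: the integral is nonzero (none).

0.193241 (none)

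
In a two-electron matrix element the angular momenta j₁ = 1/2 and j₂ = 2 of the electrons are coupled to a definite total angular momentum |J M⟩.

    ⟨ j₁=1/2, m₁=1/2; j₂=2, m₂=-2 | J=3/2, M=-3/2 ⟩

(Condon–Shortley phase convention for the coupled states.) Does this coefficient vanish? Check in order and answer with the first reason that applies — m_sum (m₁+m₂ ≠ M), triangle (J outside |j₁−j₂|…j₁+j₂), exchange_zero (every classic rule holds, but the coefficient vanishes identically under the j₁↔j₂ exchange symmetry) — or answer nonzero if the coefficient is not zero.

nonzero

m-sum: m₁+m₂ = 1/2+(-2) = -3/2, M = -3/2  ✓
triangle: |j₁−j₂| = 3/2 ≤ J = 3/2 ≤ j₁+j₂ = 5/2  ✓
exchange: j₁≠j₂ or m₁≠m₂ — the exchange symmetry imposes no constraint here
value check: CG = +√(4/5) = +0.894427 ≠ 0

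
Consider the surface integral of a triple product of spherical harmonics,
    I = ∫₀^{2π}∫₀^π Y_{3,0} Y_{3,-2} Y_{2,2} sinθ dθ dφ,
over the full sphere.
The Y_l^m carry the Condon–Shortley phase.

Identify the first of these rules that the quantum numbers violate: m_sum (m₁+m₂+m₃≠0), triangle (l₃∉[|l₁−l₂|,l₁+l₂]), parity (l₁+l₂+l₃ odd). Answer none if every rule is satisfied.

azimuthal sum: 0 − 2 + 2 = 0  ✓
0 ≤ 2 ≤ 6 (triangle on l)  ✓
L = 3 + 3 + 2 = 8 (even)  ✓

none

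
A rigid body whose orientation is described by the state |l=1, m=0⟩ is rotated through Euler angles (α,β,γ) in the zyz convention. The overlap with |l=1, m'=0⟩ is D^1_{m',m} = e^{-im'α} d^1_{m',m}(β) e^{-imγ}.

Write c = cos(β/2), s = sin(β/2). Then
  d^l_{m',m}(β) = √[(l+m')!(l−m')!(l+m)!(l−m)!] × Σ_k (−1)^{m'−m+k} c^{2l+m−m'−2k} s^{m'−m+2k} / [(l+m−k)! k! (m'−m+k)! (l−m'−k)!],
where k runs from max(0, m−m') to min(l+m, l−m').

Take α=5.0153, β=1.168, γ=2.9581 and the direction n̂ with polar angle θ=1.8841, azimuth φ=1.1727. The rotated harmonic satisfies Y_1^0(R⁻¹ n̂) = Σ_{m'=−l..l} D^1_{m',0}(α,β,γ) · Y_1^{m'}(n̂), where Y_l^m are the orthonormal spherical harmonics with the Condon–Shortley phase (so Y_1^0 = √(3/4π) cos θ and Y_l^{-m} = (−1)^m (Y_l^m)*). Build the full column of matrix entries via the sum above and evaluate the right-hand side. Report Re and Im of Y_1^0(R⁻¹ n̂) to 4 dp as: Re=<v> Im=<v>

Need the full column D^1_{m',0} for m'=−1..1 at α=5.0153, β=1.1680, γ=2.9581.
cos(β/2)=0.834264, sin(β/2)=0.551365
d^1_{-1,0}: single k=1 term ⇒ +0.650516;  D = +0.194049-0.620899i
d^1_{0,0}: k∈[0..1] ⇒ +0.695996 -0.304004 = +0.391992;  D = +0.391992+0.000000i
d^1_{1,0}: single k=0 term ⇒ -0.650516;  D = -0.194049-0.620899i
Y_1^{m'}(θ=1.8841,φ=1.1727) and Σ D·Y over m':
  (+0.1940-0.6209i)·(+0.1274-0.3030i)  (+0.3920+0.0000i)·(-0.1506+0.0000i)  (-0.1940-0.6209i)·(-0.1274-0.3030i)
Y_1^0(R⁻¹ n̂) = -0.385812+0.000000i

Re=-0.3858 Im=0.0000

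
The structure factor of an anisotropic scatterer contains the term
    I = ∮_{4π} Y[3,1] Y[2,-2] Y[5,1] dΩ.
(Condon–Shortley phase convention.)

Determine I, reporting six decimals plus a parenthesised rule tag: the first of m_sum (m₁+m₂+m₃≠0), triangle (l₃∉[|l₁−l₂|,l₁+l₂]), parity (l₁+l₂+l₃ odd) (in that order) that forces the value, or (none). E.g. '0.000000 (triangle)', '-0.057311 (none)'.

-0.092802 (none)

Checks pass: Σm=0; 10 even; l₃=5∈[1,5].
(2·3+1)(2·2+1)(2·5+1) = 385
Δ: 0! 6! 4! / 11! → 1/2310
sum: t=0:+1/144 = 1/144
3j²(3 2 5; 0 0 0) = Δ·Π!·Σ² = 10/231  (sign -1)
sum: t=0:+1/1152 = 1/1152
3j²(3 2 5; 1 -2 1) = Δ·Π!·Σ² = 1/154  (sign +1)
combine: 4πI² = 385·10/231·1/154 = 25/231
take √, sign -1: I = -0.09280237
No selection rule forces the value: the integral is nonzero (none).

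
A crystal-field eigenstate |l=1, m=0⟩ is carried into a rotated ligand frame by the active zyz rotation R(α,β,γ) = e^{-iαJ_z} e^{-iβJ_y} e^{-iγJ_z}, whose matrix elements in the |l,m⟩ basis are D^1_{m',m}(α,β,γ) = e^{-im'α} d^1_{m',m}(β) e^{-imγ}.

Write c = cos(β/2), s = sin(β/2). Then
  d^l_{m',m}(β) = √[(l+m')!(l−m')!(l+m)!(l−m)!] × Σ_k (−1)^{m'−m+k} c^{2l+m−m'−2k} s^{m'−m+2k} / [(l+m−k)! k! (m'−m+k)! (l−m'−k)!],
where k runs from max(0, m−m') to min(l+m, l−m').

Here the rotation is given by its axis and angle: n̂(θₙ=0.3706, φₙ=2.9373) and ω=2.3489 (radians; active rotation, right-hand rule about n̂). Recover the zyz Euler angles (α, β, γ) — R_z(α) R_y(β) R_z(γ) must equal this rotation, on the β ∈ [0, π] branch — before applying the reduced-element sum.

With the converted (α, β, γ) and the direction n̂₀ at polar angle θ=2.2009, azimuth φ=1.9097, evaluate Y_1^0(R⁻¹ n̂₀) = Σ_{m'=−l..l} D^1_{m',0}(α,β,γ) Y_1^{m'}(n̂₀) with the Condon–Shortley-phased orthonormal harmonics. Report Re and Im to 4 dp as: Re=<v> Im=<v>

Re=-0.0192 Im=0.0000

Axis–angle → zyz. n̂ = (sinθₙcosφₙ, sinθₙsinφₙ, cosθₙ) = (-0.354643, +0.073476, +0.932110), ω = 2.3489.
R = I cosω + sinω [n̂]ₓ + (1−cosω) n̂n̂ᵀ gives
  R = [-0.487875, -0.708240, -0.510268; +0.619543, -0.692742, +0.369155; -0.614934, -0.136032, +0.776757]
β = atan2(√(R₁₃²+R₂₃²), R₃₃) = 0.681296; α = atan2(R₂₃, R₁₃) mod 2π = 2.515300; γ = atan2(R₃₂, −R₃₁) mod 2π = 6.065478
Need the full column D^1_{m',0} for m'=−1..1 at α=2.5153, β=0.6813, γ=6.0655.
cos(β/2)=0.942538, sin(β/2)=0.334098
d^1_{-1,0}: single k=1 term ⇒ +0.445336;  D = -0.360814+0.261032i
d^1_{0,0}: k∈[0..1] ⇒ +0.888378 -0.111622 = +0.776757;  D = +0.776757+0.000000i
d^1_{1,0}: single k=0 term ⇒ -0.445336;  D = +0.360814+0.261032i
Y_1^{m'}(θ=2.2009,φ=1.9097) and Σ D·Y over m':
  (-0.3608+0.2610i)·(-0.0928-0.2633i)  (+0.7768+0.0000i)·(-0.2879+0.0000i)  (+0.3608+0.2610i)·(+0.0928-0.2633i)
Y_1^0(R⁻¹ n̂) = -0.019214+0.000000i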